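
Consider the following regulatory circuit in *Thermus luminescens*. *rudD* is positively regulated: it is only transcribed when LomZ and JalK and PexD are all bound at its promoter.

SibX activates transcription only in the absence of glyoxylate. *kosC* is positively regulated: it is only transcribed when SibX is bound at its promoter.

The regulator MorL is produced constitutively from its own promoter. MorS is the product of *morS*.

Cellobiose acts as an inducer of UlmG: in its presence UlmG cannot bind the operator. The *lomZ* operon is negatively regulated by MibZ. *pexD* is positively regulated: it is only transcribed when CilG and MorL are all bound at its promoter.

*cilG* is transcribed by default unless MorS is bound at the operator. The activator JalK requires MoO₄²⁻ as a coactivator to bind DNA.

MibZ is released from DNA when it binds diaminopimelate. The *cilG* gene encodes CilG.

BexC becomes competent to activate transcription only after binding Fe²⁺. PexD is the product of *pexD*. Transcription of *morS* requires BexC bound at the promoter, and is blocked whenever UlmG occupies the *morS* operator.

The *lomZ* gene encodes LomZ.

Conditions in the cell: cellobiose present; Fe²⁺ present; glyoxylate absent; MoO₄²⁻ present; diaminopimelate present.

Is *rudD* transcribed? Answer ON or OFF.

Diaminopimelate is present, so MibZ is inactive.
With no repressor bound, *lomZ* is transcribed.
So LomZ is produced and active.
MoO₄²⁻ is present, so JalK is active.
Fe²⁺ is present, so BexC is active.
Cellobiose is present, so UlmG is inactive.
No repressor is bound and BexC is active, so *morS* is transcribed.
So MorS is produced and active.
With repressor MorS bound, *cilG* is not transcribed.
So CilG is not produced.
MorL is produced constitutively and is active.
Required activator CilG is absent, so *pexD* is not transcribed.
So PexD is not produced.
Required activator PexD is absent, so *rudD* is not transcribed.

OFF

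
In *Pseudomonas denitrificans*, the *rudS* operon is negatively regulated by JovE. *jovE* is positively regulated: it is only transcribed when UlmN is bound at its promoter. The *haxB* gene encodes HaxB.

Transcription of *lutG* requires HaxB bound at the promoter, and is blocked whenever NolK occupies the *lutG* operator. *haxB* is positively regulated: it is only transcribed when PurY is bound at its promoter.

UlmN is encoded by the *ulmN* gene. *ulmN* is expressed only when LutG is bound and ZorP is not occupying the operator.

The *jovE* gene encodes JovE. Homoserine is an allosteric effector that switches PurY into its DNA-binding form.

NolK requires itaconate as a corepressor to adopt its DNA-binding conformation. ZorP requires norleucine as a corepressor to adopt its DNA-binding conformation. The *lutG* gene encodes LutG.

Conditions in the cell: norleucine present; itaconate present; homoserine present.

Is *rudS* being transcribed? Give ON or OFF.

ON

Homoserine is present, so PurY is active.
No repressor is bound and PurY is active, so *haxB* is transcribed.
So HaxB is produced and active.
Itaconate is present, so NolK is active.
With repressor NolK bound, *lutG* is not transcribed.
So LutG is not produced.
Norleucine is present, so ZorP is active.
With repressor ZorP bound, *ulmN* is not transcribed.
So UlmN is not produced.
Required activator UlmN is absent, so *jovE* is not transcribed.
So JovE is not produced.
With no repressor bound, *rudS* is transcribed.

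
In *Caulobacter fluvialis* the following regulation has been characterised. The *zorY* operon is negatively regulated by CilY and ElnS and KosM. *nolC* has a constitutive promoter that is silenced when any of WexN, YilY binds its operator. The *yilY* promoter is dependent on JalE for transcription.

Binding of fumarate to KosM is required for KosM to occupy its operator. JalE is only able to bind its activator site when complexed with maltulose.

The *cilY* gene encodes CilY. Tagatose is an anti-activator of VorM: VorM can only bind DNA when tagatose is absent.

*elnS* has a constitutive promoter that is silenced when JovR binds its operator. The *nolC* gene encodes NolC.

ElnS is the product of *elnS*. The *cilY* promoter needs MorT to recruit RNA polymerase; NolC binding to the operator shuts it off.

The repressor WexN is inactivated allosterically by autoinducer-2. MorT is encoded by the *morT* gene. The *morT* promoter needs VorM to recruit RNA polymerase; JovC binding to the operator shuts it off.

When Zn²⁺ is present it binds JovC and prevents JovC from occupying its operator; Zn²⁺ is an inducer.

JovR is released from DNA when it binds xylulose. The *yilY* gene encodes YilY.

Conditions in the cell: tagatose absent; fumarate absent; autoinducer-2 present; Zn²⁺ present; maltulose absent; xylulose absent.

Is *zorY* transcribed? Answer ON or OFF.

Autoinducer-2 is present, so WexN is inactive.
Maltulose is absent, so JalE is inactive.
Required activator JalE is absent, so *yilY* is not transcribed.
So YilY is not produced.
With no repressor bound, *nolC* is transcribed.
So NolC is produced and active.
Zn²⁺ is present, so JovC is inactive.
Tagatose is absent, so VorM is active.
No repressor is bound and VorM is active, so *morT* is transcribed.
So MorT is produced and active.
With repressor NolC bound, *cilY* is not transcribed.
So CilY is not produced.
Xylulose is absent, so JovR is active.
With repressor JovR bound, *elnS* is not transcribed.
So ElnS is not produced.
Fumarate is absent, so KosM is inactive.
With no repressor bound, *zorY* is transcribed.

ON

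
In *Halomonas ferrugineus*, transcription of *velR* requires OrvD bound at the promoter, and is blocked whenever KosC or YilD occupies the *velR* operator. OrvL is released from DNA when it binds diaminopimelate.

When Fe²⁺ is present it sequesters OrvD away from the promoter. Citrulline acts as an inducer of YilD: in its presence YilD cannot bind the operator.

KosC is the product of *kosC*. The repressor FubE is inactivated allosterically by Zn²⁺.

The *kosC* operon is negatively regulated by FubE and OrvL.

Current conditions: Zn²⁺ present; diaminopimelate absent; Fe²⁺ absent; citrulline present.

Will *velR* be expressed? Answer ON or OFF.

ON

Fe²⁺ is absent, so OrvD is active.
Zn²⁺ is present, so FubE is inactive.
Diaminopimelate is absent, so OrvL is active.
With repressor OrvL bound, *kosC* is not transcribed.
So KosC is not produced.
Citrulline is present, so YilD is inactive.
No repressor is bound and OrvD is active, so *velR* is transcribed.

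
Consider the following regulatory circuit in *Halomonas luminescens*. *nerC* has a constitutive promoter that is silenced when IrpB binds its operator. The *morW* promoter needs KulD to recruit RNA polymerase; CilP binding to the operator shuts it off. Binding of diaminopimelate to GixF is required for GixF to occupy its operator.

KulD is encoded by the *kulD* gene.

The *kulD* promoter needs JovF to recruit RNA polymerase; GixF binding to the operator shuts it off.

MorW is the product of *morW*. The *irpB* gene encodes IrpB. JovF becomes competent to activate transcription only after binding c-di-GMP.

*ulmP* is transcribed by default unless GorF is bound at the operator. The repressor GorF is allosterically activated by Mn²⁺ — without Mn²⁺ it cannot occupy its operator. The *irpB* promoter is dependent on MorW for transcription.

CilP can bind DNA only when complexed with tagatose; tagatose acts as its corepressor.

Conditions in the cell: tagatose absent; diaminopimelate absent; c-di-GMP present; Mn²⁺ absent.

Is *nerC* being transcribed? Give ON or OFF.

c-di-GMP is present, so JovF is active.
Diaminopimelate is absent, so GixF is inactive.
No repressor is bound and JovF is active, so *kulD* is transcribed.
So KulD is produced and active.
Tagatose is absent, so CilP is inactive.
No repressor is bound and KulD is active, so *morW* is transcribed.
So MorW is produced and active.
No repressor is bound and MorW is active, so *irpB* is transcribed.
So IrpB is produced and active.
With repressor IrpB bound, *nerC* is not transcribed.

OFF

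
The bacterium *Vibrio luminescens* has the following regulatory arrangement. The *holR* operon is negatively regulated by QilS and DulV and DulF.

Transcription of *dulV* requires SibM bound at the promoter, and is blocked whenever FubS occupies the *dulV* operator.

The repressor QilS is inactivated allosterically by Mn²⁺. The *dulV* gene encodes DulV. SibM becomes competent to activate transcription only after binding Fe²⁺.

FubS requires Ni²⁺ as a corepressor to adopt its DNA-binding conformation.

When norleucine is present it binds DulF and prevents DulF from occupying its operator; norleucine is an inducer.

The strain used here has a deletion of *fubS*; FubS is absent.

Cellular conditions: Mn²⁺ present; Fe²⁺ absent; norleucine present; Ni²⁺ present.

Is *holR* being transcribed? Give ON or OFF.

ON

Mn²⁺ is present, so QilS is inactive.
Fe²⁺ is absent, so SibM is inactive.
FubS is non-functional in this strain, so it has no effect.
Required activator SibM is absent, so *dulV* is not transcribed.
So DulV is not produced.
Norleucine is present, so DulF is inactive.
With no repressor bound, *holR* is transcribed.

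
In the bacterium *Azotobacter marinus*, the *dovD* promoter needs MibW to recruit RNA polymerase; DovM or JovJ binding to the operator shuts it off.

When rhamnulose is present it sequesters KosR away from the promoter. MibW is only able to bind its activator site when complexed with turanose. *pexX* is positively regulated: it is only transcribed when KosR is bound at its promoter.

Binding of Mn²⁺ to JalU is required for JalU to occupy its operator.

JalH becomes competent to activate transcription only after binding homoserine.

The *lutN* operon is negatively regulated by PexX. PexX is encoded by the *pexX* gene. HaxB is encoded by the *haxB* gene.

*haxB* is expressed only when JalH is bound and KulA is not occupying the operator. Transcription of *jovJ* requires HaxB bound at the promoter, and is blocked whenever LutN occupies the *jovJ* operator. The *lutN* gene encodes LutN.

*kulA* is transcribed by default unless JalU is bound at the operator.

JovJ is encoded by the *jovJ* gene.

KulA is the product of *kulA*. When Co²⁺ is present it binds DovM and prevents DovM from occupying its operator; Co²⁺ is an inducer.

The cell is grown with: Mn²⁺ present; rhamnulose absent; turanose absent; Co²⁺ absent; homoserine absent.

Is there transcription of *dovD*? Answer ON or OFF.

Turanose is absent, so MibW is inactive.
Co²⁺ is absent, so DovM is active.
Rhamnulose is absent, so KosR is active.
No repressor is bound and KosR is active, so *pexX* is transcribed.
So PexX is produced and active.
With repressor PexX bound, *lutN* is not transcribed.
So LutN is not produced.
Homoserine is absent, so JalH is inactive.
Mn²⁺ is present, so JalU is active.
With repressor JalU bound, *kulA* is not transcribed.
So KulA is not produced.
Required activator JalH is absent, so *haxB* is not transcribed.
So HaxB is not produced.
Required activator HaxB is absent, so *jovJ* is not transcribed.
So JovJ is not produced.
With repressor DovM bound, *dovD* is not transcribed.

OFF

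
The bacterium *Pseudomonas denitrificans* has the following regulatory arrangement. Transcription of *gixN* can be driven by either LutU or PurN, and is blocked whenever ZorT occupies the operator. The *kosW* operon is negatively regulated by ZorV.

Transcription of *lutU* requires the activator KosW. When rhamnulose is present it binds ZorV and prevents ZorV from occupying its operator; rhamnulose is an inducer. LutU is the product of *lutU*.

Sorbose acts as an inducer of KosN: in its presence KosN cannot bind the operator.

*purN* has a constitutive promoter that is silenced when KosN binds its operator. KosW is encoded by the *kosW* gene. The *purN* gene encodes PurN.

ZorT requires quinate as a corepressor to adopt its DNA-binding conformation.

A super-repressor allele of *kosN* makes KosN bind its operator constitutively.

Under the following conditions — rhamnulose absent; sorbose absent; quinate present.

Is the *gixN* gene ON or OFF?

OFF

Rhamnulose is absent, so ZorV is active.
With repressor ZorV bound, *kosW* is not transcribed.
So KosW is not produced.
Required activator KosW is absent, so *lutU* is not transcribed.
So LutU is not produced.
KosN is constitutively active in this strain.
With repressor KosN bound, *purN* is not transcribed.
So PurN is not produced.
Quinate is present, so ZorT is active.
With repressor ZorT bound, *gixN* is not transcribed.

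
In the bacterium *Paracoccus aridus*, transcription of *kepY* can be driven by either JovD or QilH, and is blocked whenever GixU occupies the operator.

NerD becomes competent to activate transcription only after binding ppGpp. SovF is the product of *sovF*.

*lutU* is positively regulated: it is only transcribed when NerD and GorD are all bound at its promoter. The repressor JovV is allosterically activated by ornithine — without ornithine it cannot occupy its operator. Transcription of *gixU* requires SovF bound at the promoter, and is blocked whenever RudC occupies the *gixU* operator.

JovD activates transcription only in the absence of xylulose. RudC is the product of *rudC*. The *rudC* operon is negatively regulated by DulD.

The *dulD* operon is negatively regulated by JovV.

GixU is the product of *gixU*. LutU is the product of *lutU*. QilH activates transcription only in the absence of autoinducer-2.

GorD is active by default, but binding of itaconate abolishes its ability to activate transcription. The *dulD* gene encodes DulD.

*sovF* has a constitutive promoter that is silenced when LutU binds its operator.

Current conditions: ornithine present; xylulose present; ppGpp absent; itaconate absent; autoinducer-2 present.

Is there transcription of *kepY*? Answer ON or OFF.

OFF

Xylulose is present, so JovD is inactive.
ppGpp is absent, so NerD is inactive.
Itaconate is absent, so GorD is active.
Required activator NerD is absent, so *lutU* is not transcribed.
So LutU is not produced.
With no repressor bound, *sovF* is transcribed.
So SovF is produced and active.
Ornithine is present, so JovV is active.
With repressor JovV bound, *dulD* is not transcribed.
So DulD is not produced.
With no repressor bound, *rudC* is transcribed.
So RudC is produced and active.
With repressor RudC bound, *gixU* is not transcribed.
So GixU is not produced.
Autoinducer-2 is present, so QilH is inactive.
No activator is available at the *kepY* promoter, so *kepY* is not transcribed.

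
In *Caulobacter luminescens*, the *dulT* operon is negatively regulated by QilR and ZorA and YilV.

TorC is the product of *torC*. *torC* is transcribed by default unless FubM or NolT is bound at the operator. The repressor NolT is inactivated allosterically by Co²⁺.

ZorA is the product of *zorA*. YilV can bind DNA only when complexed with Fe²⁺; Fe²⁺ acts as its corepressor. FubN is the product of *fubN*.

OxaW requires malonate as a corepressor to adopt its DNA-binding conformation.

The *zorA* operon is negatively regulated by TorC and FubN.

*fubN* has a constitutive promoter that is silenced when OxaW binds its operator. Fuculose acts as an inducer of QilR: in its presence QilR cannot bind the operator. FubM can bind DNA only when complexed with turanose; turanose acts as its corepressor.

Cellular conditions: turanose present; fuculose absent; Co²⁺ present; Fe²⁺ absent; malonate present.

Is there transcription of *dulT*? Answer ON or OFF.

OFF

Fuculose is absent, so QilR is active.
Turanose is present, so FubM is active.
Co²⁺ is present, so NolT is inactive.
With repressor FubM bound, *torC* is not transcribed.
So TorC is not produced.
Malonate is present, so OxaW is active.
With repressor OxaW bound, *fubN* is not transcribed.
So FubN is not produced.
With no repressor bound, *zorA* is transcribed.
So ZorA is produced and active.
Fe²⁺ is absent, so YilV is inactive.
With repressor QilR bound, *dulT* is not transcribed.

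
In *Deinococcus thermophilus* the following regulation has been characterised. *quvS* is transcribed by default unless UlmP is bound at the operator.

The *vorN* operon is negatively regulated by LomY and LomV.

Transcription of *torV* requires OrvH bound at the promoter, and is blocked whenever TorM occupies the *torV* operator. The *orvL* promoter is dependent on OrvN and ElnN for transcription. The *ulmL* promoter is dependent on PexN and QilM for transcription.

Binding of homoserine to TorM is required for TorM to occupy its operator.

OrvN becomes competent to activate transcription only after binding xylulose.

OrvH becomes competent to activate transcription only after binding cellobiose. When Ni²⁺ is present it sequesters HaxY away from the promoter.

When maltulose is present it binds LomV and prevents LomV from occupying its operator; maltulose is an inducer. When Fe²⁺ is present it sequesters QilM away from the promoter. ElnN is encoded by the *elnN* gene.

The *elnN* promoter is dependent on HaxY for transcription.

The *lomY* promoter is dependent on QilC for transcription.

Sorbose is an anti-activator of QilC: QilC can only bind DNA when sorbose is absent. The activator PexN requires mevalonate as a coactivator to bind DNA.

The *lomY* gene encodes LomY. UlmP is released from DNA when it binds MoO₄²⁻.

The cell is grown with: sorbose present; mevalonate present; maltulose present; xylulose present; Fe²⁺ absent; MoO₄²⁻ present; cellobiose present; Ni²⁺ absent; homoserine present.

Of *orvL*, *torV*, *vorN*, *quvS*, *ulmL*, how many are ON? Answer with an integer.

Xylulose is present, so OrvN is active.
Ni²⁺ is absent, so HaxY is active.
No repressor is bound and HaxY is active, so *elnN* is transcribed.
So ElnN is produced and active.
No repressor is bound and OrvN and ElnN are active, so *orvL* is transcribed.
→ *orvL* is ON.
Homoserine is present, so TorM is active.
Cellobiose is present, so OrvH is active.
With repressor TorM bound, *torV* is not transcribed.
→ *torV* is OFF.
Sorbose is present, so QilC is inactive.
Required activator QilC is absent, so *lomY* is not transcribed.
So LomY is not produced.
Maltulose is present, so LomV is inactive.
With no repressor bound, *vorN* is transcribed.
→ *vorN* is ON.
MoO₄²⁻ is present, so UlmP is inactive.
With no repressor bound, *quvS* is transcribed.
→ *quvS* is ON.
Mevalonate is present, so PexN is active.
Fe²⁺ is absent, so QilM is active.
No repressor is bound and PexN and QilM are active, so *ulmL* is transcribed.
→ *ulmL* is ON.
4 of the 5 genes are transcribed.

4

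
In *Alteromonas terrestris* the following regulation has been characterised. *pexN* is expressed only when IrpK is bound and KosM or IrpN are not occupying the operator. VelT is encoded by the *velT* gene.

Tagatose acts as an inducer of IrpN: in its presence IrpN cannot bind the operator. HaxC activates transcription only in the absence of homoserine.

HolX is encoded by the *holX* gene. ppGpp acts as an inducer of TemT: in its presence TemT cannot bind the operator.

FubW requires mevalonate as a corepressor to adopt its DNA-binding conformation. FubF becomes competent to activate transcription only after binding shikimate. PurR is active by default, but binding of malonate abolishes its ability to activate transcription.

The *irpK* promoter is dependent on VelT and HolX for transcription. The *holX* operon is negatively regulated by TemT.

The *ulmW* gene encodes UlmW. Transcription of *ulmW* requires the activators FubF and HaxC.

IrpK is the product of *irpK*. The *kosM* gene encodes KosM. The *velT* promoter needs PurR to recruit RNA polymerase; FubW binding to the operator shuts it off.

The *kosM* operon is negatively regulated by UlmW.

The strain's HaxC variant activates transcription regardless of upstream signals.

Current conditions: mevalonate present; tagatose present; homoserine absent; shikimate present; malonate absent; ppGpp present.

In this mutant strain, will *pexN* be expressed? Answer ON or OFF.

OFF

Shikimate is present, so FubF is active.
HaxC is constitutively active in this strain.
No repressor is bound and FubF and HaxC are active, so *ulmW* is transcribed.
So UlmW is produced and active.
With repressor UlmW bound, *kosM* is not transcribed.
So KosM is not produced.
Tagatose is present, so IrpN is inactive.
Mevalonate is present, so FubW is active.
Malonate is absent, so PurR is active.
With repressor FubW bound, *velT* is not transcribed.
So VelT is not produced.
ppGpp is present, so TemT is inactive.
With no repressor bound, *holX* is transcribed.
So HolX is produced and active.
Required activator VelT is absent, so *irpK* is not transcribed.
So IrpK is not produced.
Required activator IrpK is absent, so *pexN* is not transcribed.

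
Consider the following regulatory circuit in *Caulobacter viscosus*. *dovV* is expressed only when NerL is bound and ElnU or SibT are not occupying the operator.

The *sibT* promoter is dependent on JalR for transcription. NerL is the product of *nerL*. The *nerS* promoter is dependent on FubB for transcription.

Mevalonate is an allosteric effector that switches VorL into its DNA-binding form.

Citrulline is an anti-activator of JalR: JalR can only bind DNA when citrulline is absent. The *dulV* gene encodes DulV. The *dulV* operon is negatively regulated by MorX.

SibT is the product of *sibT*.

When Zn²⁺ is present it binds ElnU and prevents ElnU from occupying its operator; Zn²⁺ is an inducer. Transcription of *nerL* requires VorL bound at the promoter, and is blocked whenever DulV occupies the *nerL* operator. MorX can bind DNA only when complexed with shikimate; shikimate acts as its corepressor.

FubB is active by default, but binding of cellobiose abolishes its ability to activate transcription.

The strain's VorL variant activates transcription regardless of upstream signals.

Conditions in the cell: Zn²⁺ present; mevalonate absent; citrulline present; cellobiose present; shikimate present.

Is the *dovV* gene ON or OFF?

ON

VorL is constitutively active in this strain.
Shikimate is present, so MorX is active.
With repressor MorX bound, *dulV* is not transcribed.
So DulV is not produced.
No repressor is bound and VorL is active, so *nerL* is transcribed.
So NerL is produced and active.
Zn²⁺ is present, so ElnU is inactive.
Citrulline is present, so JalR is inactive.
Required activator JalR is absent, so *sibT* is not transcribed.
So SibT is not produced.
No repressor is bound and NerL is active, so *dovV* is transcribed.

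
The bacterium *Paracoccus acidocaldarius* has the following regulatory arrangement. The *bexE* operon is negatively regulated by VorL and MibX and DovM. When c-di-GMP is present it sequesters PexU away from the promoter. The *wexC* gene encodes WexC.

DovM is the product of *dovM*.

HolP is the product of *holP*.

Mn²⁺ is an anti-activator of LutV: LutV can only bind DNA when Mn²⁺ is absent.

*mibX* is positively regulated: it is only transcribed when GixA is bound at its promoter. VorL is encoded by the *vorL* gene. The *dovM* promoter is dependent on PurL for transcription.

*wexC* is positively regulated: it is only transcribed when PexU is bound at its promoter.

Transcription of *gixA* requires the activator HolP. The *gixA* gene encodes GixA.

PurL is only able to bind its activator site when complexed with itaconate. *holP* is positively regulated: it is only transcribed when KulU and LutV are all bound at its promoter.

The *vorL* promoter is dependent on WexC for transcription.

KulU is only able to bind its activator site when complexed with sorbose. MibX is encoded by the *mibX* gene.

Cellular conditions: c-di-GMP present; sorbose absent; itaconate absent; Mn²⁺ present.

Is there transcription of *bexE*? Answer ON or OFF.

ON

c-di-GMP is present, so PexU is inactive.
Required activator PexU is absent, so *wexC* is not transcribed.
So WexC is not produced.
Required activator WexC is absent, so *vorL* is not transcribed.
So VorL is not produced.
Sorbose is absent, so KulU is inactive.
Mn²⁺ is present, so LutV is inactive.
Required activator KulU is absent, so *holP* is not transcribed.
So HolP is not produced.
Required activator HolP is absent, so *gixA* is not transcribed.
So GixA is not produced.
Required activator GixA is absent, so *mibX* is not transcribed.
So MibX is not produced.
Itaconate is absent, so PurL is inactive.
Required activator PurL is absent, so *dovM* is not transcribed.
So DovM is not produced.
With no repressor bound, *bexE* is transcribed.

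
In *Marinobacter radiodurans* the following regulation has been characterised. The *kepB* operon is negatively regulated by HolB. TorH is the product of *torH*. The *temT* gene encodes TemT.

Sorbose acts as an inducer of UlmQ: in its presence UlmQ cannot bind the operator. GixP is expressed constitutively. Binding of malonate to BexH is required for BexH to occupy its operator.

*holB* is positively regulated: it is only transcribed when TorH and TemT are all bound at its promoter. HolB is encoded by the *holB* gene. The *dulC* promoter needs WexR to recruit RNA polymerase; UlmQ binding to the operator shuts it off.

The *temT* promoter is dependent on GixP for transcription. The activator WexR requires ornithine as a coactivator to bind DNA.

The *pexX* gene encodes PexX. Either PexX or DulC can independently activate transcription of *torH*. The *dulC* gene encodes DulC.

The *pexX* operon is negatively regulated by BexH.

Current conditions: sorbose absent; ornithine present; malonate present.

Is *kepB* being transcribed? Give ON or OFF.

ON

Malonate is present, so BexH is active.
With repressor BexH bound, *pexX* is not transcribed.
So PexX is not produced.
Sorbose is absent, so UlmQ is active.
Ornithine is present, so WexR is active.
With repressor UlmQ bound, *dulC* is not transcribed.
So DulC is not produced.
No activator is available at the *torH* promoter, so *torH* is not transcribed.
So TorH is not produced.
GixP is produced constitutively and is active.
No repressor is bound and GixP is active, so *temT* is transcribed.
So TemT is produced and active.
Required activator TorH is absent, so *holB* is not transcribed.
So HolB is not produced.
With no repressor bound, *kepB* is transcribed.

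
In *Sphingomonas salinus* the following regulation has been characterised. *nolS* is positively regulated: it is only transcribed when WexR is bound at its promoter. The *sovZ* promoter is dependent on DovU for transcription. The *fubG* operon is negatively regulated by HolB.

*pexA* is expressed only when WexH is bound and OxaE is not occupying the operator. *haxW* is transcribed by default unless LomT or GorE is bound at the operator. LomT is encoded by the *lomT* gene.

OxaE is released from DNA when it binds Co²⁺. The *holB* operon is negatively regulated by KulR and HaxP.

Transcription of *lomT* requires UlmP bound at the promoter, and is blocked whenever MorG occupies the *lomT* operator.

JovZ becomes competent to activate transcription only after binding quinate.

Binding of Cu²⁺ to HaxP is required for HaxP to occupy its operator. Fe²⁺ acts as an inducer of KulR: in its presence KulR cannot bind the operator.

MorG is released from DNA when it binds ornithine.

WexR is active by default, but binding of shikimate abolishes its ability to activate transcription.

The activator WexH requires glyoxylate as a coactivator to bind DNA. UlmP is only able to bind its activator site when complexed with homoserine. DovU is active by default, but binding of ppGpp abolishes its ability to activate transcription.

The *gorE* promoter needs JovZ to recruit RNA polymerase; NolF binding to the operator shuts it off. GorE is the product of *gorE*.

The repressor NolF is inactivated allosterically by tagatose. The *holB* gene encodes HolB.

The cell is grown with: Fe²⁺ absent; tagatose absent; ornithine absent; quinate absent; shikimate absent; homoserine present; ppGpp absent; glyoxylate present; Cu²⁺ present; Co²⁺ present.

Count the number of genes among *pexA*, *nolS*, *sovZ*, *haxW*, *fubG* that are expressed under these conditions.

Co²⁺ is present, so OxaE is inactive.
Glyoxylate is present, so WexH is active.
No repressor is bound and WexH is active, so *pexA* is transcribed.
→ *pexA* is ON.
Shikimate is absent, so WexR is active.
No repressor is bound and WexR is active, so *nolS* is transcribed.
→ *nolS* is ON.
ppGpp is absent, so DovU is active.
No repressor is bound and DovU is active, so *sovZ* is transcribed.
→ *sovZ* is ON.
Homoserine is present, so UlmP is active.
Ornithine is absent, so MorG is active.
With repressor MorG bound, *lomT* is not transcribed.
So LomT is not produced.
Tagatose is absent, so NolF is active.
Quinate is absent, so JovZ is inactive.
With repressor NolF bound, *gorE* is not transcribed.
So GorE is not produced.
With no repressor bound, *haxW* is transcribed.
→ *haxW* is ON.
Fe²⁺ is absent, so KulR is active.
Cu²⁺ is present, so HaxP is active.
With repressor KulR bound, *holB* is not transcribed.
So HolB is not produced.
With no repressor bound, *fubG* is transcribed.
→ *fubG* is ON.
5 of the 5 genes are transcribed.

5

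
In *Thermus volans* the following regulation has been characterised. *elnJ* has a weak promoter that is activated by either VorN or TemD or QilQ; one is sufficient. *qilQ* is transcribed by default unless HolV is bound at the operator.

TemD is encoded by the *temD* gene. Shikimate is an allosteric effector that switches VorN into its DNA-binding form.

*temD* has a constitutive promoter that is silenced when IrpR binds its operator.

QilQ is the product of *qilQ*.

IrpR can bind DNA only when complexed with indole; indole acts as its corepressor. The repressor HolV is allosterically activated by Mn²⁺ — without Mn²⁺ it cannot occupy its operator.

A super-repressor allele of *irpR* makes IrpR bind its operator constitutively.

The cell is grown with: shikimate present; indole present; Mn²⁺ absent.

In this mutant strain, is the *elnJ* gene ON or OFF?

Shikimate is present, so VorN is active.
IrpR is constitutively active in this strain.
With repressor IrpR bound, *temD* is not transcribed.
So TemD is not produced.
Mn²⁺ is absent, so HolV is inactive.
With no repressor bound, *qilQ* is transcribed.
So QilQ is produced and active.
Activator VorN is present, so *elnJ* is transcribed.

ON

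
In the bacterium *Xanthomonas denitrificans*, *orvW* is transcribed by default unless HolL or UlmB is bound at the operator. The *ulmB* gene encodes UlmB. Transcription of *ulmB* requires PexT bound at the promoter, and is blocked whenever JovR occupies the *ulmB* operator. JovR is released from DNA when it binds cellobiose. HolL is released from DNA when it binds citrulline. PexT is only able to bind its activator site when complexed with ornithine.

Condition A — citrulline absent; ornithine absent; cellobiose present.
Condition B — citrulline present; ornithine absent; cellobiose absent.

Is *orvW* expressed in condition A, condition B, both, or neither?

Condition A:
Citrulline is absent, so HolL is active.
Ornithine is absent, so PexT is inactive.
Cellobiose is present, so JovR is inactive.
Required activator PexT is absent, so *ulmB* is not transcribed.
So UlmB is not produced.
With repressor HolL bound, *orvW* is not transcribed.
→ *orvW* is OFF in A.
Condition B:
Citrulline is present, so HolL is inactive.
Ornithine is absent, so PexT is inactive.
Cellobiose is absent, so JovR is active.
With repressor JovR bound, *ulmB* is not transcribed.
So UlmB is not produced.
With no repressor bound, *orvW* is transcribed.
→ *orvW* is ON in B.

B only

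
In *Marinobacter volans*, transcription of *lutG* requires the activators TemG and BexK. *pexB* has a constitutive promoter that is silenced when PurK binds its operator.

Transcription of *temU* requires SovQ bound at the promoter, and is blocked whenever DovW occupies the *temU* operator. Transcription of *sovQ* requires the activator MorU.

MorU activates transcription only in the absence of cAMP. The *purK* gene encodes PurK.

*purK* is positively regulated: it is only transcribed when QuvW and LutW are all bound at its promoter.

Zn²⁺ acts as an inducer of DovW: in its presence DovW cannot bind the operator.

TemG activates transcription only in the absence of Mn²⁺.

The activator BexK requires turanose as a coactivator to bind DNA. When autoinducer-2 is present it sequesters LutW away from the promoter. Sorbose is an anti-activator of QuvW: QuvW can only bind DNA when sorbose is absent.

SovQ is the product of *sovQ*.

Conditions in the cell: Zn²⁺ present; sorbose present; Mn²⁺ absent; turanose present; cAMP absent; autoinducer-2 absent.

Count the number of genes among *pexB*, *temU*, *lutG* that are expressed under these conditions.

Sorbose is present, so QuvW is inactive.
Autoinducer-2 is absent, so LutW is active.
Required activator QuvW is absent, so *purK* is not transcribed.
So PurK is not produced.
With no repressor bound, *pexB* is transcribed.
→ *pexB* is ON.
cAMP is absent, so MorU is active.
No repressor is bound and MorU is active, so *sovQ* is transcribed.
So SovQ is produced and active.
Zn²⁺ is present, so DovW is inactive.
No repressor is bound and SovQ is active, so *temU* is transcribed.
→ *temU* is ON.
Mn²⁺ is absent, so TemG is active.
Turanose is present, so BexK is active.
No repressor is bound and TemG and BexK are active, so *lutG* is transcribed.
→ *lutG* is ON.
3 of the 3 genes are transcribed.

3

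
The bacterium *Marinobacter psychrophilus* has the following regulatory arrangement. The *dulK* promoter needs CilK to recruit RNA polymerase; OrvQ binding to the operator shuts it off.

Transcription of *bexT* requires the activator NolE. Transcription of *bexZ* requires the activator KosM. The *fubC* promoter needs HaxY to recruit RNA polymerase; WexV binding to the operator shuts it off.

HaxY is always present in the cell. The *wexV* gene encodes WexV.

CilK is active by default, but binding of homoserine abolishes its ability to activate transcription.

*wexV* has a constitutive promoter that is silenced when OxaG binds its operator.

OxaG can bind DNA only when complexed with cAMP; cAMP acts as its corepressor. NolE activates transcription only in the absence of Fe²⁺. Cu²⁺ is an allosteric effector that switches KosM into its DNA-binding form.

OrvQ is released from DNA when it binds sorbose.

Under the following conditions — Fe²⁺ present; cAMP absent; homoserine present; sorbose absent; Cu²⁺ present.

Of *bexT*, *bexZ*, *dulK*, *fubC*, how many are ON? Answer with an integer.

Fe²⁺ is present, so NolE is inactive.
Required activator NolE is absent, so *bexT* is not transcribed.
→ *bexT* is OFF.
Cu²⁺ is present, so KosM is active.
No repressor is bound and KosM is active, so *bexZ* is transcribed.
→ *bexZ* is ON.
Sorbose is absent, so OrvQ is active.
Homoserine is present, so CilK is inactive.
With repressor OrvQ bound, *dulK* is not transcribed.
→ *dulK* is OFF.
cAMP is absent, so OxaG is inactive.
With no repressor bound, *wexV* is transcribed.
So WexV is produced and active.
HaxY is produced constitutively and is active.
With repressor WexV bound, *fubC* is not transcribed.
→ *fubC* is OFF.
1 of the 4 genes is transcribed.

1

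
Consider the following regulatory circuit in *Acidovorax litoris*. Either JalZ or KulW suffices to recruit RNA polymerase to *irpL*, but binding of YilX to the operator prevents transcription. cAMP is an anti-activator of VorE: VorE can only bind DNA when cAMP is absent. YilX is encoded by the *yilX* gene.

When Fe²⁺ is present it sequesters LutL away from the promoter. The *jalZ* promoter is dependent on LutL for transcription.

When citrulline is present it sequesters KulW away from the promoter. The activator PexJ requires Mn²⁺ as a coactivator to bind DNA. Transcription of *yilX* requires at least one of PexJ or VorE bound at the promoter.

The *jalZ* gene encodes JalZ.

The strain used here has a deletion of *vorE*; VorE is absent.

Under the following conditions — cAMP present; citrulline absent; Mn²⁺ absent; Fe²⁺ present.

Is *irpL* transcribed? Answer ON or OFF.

Mn²⁺ is absent, so PexJ is inactive.
VorE is non-functional in this strain, so it has no effect.
No activator is available at the *yilX* promoter, so *yilX* is not transcribed.
So YilX is not produced.
Fe²⁺ is present, so LutL is inactive.
Required activator LutL is absent, so *jalZ* is not transcribed.
So JalZ is not produced.
Citrulline is absent, so KulW is active.
Activator KulW is present, so *irpL* is transcribed.

ON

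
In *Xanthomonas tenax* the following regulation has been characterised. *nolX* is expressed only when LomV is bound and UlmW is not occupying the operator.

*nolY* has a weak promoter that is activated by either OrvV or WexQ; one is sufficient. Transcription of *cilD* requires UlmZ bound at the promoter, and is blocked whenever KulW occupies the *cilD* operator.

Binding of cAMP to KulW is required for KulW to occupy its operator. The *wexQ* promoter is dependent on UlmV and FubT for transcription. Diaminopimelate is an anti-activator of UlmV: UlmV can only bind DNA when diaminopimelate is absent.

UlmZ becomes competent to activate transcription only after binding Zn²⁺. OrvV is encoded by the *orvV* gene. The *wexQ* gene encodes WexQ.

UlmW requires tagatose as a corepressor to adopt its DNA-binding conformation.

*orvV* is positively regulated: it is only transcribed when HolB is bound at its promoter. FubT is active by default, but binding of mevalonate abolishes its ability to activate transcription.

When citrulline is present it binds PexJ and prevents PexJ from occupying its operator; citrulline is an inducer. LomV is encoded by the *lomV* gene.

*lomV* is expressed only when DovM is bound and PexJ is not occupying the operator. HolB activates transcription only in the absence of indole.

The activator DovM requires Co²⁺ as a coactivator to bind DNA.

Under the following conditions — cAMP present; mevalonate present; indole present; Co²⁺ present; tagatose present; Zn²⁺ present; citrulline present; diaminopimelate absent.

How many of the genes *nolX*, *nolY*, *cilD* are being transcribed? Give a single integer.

0

Tagatose is present, so UlmW is active.
Co²⁺ is present, so DovM is active.
Citrulline is present, so PexJ is inactive.
No repressor is bound and DovM is active, so *lomV* is transcribed.
So LomV is produced and active.
With repressor UlmW bound, *nolX* is not transcribed.
→ *nolX* is OFF.
Indole is present, so HolB is inactive.
Required activator HolB is absent, so *orvV* is not transcribed.
So OrvV is not produced.
Diaminopimelate is absent, so UlmV is active.
Mevalonate is present, so FubT is inactive.
Required activator FubT is absent, so *wexQ* is not transcribed.
So WexQ is not produced.
No activator is available at the *nolY* promoter, so *nolY* is not transcribed.
→ *nolY* is OFF.
Zn²⁺ is present, so UlmZ is active.
cAMP is present, so KulW is active.
With repressor KulW bound, *cilD* is not transcribed.
→ *cilD* is OFF.
0 of the 3 genes are transcribed.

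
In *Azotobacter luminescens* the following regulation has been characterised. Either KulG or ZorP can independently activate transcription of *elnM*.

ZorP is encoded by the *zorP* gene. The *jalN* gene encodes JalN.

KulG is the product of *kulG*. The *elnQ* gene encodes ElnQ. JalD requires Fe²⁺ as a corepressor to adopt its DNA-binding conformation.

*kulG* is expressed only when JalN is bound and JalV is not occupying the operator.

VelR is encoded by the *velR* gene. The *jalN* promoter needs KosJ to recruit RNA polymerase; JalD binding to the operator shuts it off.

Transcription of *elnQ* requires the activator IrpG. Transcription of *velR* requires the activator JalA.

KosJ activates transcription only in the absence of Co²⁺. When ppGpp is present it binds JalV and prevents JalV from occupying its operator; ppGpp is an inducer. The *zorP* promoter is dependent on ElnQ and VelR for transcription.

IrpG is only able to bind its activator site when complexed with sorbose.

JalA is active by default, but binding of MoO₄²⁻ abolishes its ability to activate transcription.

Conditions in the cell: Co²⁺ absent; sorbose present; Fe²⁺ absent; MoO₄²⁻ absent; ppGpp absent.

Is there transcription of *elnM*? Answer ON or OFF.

ON

Fe²⁺ is absent, so JalD is inactive.
Co²⁺ is absent, so KosJ is active.
No repressor is bound and KosJ is active, so *jalN* is transcribed.
So JalN is produced and active.
ppGpp is absent, so JalV is active.
With repressor JalV bound, *kulG* is not transcribed.
So KulG is not produced.
Sorbose is present, so IrpG is active.
No repressor is bound and IrpG is active, so *elnQ* is transcribed.
So ElnQ is produced and active.
MoO₄²⁻ is absent, so JalA is active.
No repressor is bound and JalA is active, so *velR* is transcribed.
So VelR is produced and active.
No repressor is bound and ElnQ and VelR are active, so *zorP* is transcribed.
So ZorP is produced and active.
Activator ZorP is present, so *elnM* is transcribed.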